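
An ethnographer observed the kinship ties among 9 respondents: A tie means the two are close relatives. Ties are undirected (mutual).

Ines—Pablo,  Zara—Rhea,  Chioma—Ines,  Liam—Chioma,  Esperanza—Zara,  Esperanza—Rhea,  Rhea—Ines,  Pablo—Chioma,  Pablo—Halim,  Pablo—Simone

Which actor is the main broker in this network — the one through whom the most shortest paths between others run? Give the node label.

Ines

Unnormalized betweenness of each node: Chioma:7, Esperanza:0, Halim:0, Ines:15, Liam:0, Pablo:13, Rhea:12, Simone:0, Zara:0.
Ines has the largest value, 15, making it the main broker — the node through which the most shortest paths run.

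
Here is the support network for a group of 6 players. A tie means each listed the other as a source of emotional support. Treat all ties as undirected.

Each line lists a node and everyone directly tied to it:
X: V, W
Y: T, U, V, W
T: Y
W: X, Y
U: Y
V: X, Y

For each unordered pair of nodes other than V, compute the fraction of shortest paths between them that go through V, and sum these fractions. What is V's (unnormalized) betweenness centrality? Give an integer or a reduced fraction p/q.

3/2

Pairs whose geodesics pass through V — X–Y: 1/2; X–U: 1/2; X–T: 1/2.
All other pairs contribute 0.
Summing the contributions gives betweenness(V) = 3/2.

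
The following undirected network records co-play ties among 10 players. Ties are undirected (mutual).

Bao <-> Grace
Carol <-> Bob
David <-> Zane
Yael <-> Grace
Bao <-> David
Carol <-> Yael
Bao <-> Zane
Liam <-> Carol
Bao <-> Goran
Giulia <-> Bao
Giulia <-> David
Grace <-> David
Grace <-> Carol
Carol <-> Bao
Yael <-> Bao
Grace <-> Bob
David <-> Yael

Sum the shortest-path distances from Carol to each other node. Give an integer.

Distances from Carol: Bao:1, Bob:1, David:2, Giulia:2, Goran:2, Grace:1, Liam:1, Yael:1, Zane:2.
Sum = 1 + 1 + 2 + 2 + 2 + 1 + 1 + 1 + 2 = 13.

13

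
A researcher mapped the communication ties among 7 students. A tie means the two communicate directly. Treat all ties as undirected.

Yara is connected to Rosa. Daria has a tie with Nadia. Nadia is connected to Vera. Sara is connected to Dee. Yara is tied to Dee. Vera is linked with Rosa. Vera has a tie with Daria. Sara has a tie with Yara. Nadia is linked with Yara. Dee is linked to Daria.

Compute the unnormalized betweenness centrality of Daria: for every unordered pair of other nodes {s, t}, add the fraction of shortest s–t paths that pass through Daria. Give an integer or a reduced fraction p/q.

11/6

Pairs whose geodesics pass through Daria — Vera–Dee: 1; Vera–Sara: 1/3; Nadia–Dee: 1/2.
All other pairs contribute 0.
Summing the contributions gives betweenness(Daria) = 11/6.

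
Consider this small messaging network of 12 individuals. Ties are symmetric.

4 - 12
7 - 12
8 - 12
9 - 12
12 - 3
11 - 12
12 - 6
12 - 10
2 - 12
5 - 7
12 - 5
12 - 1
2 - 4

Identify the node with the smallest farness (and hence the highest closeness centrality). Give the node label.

Farness (sum of distances to all others) for each node — 1:21, 2:20, 3:21, 4:20, 5:20, 6:21, 7:20, 8:21, 9:21, 10:21, 11:21, 12:11.
The smallest farness is 11, for 12, so 12 has the highest closeness.

12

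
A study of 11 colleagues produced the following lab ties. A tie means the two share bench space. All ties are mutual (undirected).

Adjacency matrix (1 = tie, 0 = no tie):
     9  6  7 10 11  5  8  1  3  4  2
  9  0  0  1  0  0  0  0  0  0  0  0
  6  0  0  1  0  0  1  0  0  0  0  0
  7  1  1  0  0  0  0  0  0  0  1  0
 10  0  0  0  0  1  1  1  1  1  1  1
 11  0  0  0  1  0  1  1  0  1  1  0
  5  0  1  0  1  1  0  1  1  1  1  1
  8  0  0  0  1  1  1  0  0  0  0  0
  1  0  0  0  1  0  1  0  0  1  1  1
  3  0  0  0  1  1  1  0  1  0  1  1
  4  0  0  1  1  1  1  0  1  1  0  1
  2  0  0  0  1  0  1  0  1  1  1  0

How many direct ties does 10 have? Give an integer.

10 is directly tied to 1, 2, 3, 4, 5, 8, and 11. That is 7 neighbors, so the degree of 10 is 7.

7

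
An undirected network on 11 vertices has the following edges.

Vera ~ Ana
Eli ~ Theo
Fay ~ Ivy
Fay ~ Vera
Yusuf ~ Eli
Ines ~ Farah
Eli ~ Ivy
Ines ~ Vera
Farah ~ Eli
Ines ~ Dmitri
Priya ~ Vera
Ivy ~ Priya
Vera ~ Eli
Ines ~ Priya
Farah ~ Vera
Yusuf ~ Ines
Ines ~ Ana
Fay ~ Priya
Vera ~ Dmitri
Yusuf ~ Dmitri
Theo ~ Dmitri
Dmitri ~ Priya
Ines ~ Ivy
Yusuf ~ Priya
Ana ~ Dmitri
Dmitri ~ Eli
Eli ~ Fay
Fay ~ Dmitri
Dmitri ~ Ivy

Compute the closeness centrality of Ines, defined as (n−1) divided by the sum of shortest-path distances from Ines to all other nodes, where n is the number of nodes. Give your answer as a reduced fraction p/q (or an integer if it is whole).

Distances from Ines: Ana:1, Dmitri:1, Eli:2, Farah:1, Fay:2, Ivy:1, Priya:1, Theo:2, Vera:1, Yusuf:1. Sum = 13.
n = 11, so closeness = 10/13.

10/13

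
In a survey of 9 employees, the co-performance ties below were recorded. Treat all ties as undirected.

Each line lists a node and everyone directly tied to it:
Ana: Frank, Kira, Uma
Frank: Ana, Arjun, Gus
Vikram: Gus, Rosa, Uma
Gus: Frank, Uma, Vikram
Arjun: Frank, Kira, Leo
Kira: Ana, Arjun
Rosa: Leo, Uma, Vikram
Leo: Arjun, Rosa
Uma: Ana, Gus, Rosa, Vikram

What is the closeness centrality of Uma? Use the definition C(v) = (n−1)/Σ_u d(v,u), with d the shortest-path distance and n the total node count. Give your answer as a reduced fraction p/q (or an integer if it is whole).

8/13

Distances from Uma: Ana:1, Arjun:3, Frank:2, Gus:1, Kira:2, Leo:2, Rosa:1, Vikram:1. Sum = 13.
n = 9, so closeness = 8/13.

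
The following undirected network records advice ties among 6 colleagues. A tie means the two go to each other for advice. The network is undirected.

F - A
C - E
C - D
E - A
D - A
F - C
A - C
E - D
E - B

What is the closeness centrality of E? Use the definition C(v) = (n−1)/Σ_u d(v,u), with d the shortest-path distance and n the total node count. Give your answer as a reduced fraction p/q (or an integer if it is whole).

Distances from E: A:1, B:1, C:1, D:1, F:2. Sum = 6.
n = 6, so closeness = 5/6.

5/6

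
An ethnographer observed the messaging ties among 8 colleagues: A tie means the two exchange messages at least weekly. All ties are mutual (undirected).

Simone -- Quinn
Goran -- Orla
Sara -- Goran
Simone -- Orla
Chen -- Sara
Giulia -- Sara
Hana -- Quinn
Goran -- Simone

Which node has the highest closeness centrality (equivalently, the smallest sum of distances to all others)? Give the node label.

Farness (sum of distances to all others) for each node — Chen:20, Giulia:20, Goran:12, Hana:23, Orla:15, Quinn:17, Sara:14, Simone:13.
The smallest farness is 12, for Goran, so Goran has the highest closeness.

Goran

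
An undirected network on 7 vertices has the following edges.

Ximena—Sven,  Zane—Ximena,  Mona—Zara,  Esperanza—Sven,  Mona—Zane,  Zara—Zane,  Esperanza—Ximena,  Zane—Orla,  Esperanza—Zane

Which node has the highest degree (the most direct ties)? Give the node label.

Degrees — Esperanza:3, Mona:2, Orla:1, Sven:2, Ximena:3, Zane:5, Zara:2.
The maximum is 5, attained only by Zane.

Zane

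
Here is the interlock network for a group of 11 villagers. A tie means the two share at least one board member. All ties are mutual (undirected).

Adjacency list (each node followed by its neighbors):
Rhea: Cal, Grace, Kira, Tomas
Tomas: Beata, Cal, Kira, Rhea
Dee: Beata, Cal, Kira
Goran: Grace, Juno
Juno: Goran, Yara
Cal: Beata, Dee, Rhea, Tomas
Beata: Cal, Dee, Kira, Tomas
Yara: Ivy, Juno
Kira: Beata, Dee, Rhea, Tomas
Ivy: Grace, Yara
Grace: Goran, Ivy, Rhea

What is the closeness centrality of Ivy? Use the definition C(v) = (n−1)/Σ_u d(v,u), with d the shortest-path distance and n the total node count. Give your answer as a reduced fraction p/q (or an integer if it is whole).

2/5

Distances from Ivy: Beata:4, Cal:3, Dee:4, Goran:2, Grace:1, Juno:2, Kira:3, Rhea:2, Tomas:3, Yara:1. Sum = 25.
n = 11, so closeness = 10/25 = 2/5.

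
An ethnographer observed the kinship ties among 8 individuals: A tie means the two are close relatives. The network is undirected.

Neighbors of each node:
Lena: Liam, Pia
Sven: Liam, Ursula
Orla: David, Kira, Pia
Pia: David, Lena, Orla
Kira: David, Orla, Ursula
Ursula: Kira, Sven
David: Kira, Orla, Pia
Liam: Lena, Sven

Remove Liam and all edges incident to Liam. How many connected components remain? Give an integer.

1

Liam's neighbors (Lena and Sven) remain reachable from one another through other ties, so the rest of the network stays in one piece.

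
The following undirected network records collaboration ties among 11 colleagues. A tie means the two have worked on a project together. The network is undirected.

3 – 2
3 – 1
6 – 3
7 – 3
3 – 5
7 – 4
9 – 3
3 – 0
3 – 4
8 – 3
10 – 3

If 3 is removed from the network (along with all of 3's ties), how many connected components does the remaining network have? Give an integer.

Without 3, the remaining ties split the others into: {0}; {4, 7}; {8}; {5}; {1}; {2}; {6}; {10}; {9}.
That's 9 separate components.

9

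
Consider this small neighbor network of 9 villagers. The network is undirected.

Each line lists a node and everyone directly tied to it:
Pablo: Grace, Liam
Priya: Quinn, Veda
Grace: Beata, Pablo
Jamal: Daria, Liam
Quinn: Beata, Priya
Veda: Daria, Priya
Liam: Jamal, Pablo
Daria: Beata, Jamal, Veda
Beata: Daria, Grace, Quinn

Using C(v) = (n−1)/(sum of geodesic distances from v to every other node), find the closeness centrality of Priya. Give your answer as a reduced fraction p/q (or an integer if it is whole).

Distances from Priya: Beata:2, Daria:2, Grace:3, Jamal:3, Liam:4, Pablo:4, Quinn:1, Veda:1. Sum = 20.
n = 9, so closeness = 8/20 = 2/5.

2/5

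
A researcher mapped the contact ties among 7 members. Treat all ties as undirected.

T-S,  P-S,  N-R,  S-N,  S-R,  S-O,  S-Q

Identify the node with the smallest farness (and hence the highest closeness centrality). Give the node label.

S

Farness (sum of distances to all others) for each node — N:10, O:11, P:11, Q:11, R:10, S:6, T:11.
The smallest farness is 6, for S, so S has the highest closeness.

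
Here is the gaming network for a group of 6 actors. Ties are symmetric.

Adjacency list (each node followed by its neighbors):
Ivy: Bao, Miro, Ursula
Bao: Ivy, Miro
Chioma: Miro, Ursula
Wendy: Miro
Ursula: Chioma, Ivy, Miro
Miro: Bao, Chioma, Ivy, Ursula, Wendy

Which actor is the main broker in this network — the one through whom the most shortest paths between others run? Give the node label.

Unnormalized betweenness of each node: Bao:0, Chioma:0, Ivy:1/2, Miro:6, Ursula:1/2, Wendy:0.
Miro has the largest value, 6, making it the main broker — the node through which the most shortest paths run.

Miro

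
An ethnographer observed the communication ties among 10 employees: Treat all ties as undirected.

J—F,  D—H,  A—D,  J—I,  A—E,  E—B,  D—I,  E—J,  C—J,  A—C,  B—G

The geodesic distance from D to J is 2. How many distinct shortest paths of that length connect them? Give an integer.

The shortest distance is 2, and the only length-2 path is D–I–J. So there is exactly 1 shortest path.

1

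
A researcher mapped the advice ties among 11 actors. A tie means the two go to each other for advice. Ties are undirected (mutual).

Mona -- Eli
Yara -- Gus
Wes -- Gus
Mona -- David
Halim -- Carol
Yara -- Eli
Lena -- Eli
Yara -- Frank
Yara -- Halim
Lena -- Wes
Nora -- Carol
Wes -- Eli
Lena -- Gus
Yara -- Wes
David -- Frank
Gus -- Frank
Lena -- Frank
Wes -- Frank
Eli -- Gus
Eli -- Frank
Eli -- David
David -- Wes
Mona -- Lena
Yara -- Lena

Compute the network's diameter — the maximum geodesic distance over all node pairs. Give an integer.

5

Eccentricity of each node (its greatest distance to any other): Carol:4, David:5, Eli:4, Frank:4, Gus:4, Halim:3, Lena:4, Mona:5, Nora:5, Wes:4, Yara:3.
The maximum eccentricity is 5, realized for instance by the pair David–Nora via David – Frank – Yara – Halim – Carol – Nora. So the diameter is 5.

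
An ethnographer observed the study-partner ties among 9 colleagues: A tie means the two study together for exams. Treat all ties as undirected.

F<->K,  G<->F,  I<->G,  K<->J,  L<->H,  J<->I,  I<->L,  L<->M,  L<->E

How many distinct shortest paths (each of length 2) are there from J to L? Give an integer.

The shortest distance is 2, and the only length-2 path is J–I–L. So there is exactly 1 shortest path.

1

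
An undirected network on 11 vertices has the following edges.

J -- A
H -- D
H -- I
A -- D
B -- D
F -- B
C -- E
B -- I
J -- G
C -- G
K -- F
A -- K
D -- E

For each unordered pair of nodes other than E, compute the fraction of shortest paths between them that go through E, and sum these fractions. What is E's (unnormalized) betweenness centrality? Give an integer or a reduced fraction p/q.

Pairs whose geodesics pass through E — A–C: 1/2; K–C: 1/2; F–C: 1; B–C: 1; B–G: 1/2; I–C: 2/2; I–G: 2/4; H–C: 1; H–G: 1/2; D–C: 1; D–G: 1/2.
All other pairs contribute 0.
Summing the contributions gives betweenness(E) = 8.

8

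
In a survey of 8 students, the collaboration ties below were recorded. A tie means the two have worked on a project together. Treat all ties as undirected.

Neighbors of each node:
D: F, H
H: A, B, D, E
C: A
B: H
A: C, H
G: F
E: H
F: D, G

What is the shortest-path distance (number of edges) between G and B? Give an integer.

One shortest route is G – F – D – H – B, which uses 4 edges, and at distance 3 from G we only reach {H}, which does not include B. So d(G,B) = 4.

4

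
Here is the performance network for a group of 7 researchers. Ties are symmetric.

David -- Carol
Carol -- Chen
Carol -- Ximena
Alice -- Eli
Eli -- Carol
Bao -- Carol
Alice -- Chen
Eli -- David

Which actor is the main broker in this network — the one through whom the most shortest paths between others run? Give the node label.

Carol

Unnormalized betweenness of each node: Alice:1/2, Bao:0, Carol:21/2, Chen:3/2, David:0, Eli:5/2, Ximena:0.
Carol has the largest value, 21/2, making it the main broker — the node through which the most shortest paths run.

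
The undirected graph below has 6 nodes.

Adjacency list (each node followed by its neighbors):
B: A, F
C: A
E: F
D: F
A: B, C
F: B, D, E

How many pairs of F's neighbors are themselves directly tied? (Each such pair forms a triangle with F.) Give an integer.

F's neighbors are B, D, and E, but none of them are tied to each other, so no triangle contains F.

0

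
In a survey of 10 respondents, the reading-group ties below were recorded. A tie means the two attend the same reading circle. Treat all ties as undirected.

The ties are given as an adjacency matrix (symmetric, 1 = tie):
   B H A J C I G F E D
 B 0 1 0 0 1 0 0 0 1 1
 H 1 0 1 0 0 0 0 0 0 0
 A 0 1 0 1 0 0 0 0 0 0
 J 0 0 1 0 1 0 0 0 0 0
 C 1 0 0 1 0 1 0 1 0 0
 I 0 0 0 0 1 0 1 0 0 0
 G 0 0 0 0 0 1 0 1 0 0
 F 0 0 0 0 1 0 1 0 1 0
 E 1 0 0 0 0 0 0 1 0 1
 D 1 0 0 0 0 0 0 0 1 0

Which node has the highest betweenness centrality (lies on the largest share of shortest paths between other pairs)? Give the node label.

C

Unnormalized betweenness of each node: A:1, B:37/3, C:31/2, D:0, E:11/3, F:13/2, G:5/6, H:3, I:13/6, J:4.
C has the largest value, 31/2, making it the main broker — the node through which the most shortest paths run.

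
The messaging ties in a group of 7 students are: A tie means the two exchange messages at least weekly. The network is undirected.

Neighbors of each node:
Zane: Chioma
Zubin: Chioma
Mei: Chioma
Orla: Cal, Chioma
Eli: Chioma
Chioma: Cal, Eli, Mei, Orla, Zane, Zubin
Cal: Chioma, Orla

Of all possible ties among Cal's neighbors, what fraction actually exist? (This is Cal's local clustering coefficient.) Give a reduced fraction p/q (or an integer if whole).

Cal's neighbors: Chioma and Orla (k = 2).
Possible neighbor pairs: C(2,2) = 1. Edges among them: Chioma–Orla → e = 1.
Clustering(Cal) = 1/1.

1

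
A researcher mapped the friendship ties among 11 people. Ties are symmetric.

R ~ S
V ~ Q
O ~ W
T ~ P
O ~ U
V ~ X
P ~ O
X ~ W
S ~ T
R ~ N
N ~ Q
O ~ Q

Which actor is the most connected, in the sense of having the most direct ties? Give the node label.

O

Degrees — N:2, O:4, P:2, Q:3, R:2, S:2, T:2, U:1, V:2, W:2, X:2.
The maximum is 4, attained only by O.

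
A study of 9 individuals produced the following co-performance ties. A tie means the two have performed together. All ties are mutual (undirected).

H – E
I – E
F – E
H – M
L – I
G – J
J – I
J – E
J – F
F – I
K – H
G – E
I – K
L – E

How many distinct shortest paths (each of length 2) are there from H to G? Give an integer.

The shortest distance is 2, and the only length-2 path is H–E–G. So there is exactly 1 shortest path.

1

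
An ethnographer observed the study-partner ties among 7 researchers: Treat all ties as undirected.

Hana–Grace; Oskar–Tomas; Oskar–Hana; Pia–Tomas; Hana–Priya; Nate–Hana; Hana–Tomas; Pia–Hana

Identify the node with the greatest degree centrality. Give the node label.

Hana

Degrees — Grace:1, Hana:6, Nate:1, Oskar:2, Pia:2, Priya:1, Tomas:3.
The maximum is 6, attained only by Hana.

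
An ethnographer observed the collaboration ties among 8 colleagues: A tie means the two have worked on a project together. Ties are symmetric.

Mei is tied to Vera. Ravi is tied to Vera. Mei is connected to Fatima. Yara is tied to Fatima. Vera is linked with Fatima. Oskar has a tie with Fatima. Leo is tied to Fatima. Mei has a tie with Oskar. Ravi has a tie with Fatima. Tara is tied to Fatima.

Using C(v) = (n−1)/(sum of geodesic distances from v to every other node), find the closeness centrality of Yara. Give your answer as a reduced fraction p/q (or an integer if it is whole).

Distances from Yara: Fatima:1, Leo:2, Mei:2, Oskar:2, Ravi:2, Tara:2, Vera:2. Sum = 13.
n = 8, so closeness = 7/13.

7/13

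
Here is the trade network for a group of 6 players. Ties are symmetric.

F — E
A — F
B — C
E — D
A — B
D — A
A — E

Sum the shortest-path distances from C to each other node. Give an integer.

12

Distances from C: A:2, B:1, D:3, E:3, F:3.
Sum = 2 + 1 + 3 + 3 + 3 = 12.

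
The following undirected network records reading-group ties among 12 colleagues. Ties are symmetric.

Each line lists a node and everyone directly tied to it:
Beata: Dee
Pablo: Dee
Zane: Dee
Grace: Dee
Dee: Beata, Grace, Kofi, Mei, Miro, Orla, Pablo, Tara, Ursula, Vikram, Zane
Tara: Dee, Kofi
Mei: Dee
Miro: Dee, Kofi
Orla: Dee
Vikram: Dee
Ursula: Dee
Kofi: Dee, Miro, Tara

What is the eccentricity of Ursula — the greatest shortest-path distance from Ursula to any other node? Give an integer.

2

Distances from Ursula: Beata:2, Dee:1, Grace:2, Kofi:2, Mei:2, Miro:2, Orla:2, Pablo:2, Tara:2, Vikram:2, Zane:2.
The largest is 2 (to Mei, Tara, Grace, Vikram, Beata, Zane, Kofi, Pablo, Miro, and Orla), so the eccentricity of Ursula is 2.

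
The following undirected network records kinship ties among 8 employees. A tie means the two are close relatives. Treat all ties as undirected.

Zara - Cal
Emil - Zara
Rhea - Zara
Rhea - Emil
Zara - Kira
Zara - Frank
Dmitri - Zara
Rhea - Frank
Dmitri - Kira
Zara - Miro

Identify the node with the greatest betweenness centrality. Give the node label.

Zara

Unnormalized betweenness of each node: Cal:0, Dmitri:0, Emil:0, Frank:0, Kira:0, Miro:0, Rhea:1/2, Zara:35/2.
Zara has the largest value, 35/2, making it the main broker — the node through which the most shortest paths run.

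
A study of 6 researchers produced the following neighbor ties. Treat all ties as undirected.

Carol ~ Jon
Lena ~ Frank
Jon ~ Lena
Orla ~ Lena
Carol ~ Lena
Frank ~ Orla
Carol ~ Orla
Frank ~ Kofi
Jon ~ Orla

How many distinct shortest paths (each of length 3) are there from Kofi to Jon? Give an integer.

2

The shortest distance is 3. The length-3 paths are: Kofi–Frank–Lena–Jon; Kofi–Frank–Orla–Jon.
That gives 2 distinct shortest paths.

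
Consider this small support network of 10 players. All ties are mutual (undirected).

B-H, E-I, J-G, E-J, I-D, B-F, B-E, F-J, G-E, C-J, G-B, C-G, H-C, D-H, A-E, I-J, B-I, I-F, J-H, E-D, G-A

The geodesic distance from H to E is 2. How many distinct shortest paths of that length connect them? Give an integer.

The shortest distance is 2. The length-2 paths are: H–D–E; H–B–E; H–J–E.
That gives 3 distinct shortest paths.

3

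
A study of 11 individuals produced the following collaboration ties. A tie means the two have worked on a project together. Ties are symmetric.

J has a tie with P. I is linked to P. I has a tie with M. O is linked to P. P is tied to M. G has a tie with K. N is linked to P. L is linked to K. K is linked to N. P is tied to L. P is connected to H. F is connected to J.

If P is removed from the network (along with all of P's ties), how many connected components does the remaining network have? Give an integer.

Without P, the remaining ties split the others into: {F, J}; {G, K, L, N}; {O}; {H}; {I, M}.
That's 5 separate components.

5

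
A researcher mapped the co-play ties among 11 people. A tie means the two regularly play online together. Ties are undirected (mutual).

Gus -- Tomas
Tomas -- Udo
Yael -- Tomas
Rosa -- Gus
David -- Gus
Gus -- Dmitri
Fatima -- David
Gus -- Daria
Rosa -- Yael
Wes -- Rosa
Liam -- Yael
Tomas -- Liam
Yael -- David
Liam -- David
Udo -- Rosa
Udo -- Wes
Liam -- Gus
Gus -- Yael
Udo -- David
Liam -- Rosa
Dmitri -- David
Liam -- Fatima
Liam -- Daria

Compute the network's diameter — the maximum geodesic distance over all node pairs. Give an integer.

Eccentricity of each node (its greatest distance to any other): Daria:3, David:2, Dmitri:3, Fatima:3, Gus:2, Liam:2, Rosa:2, Tomas:2, Udo:3, Wes:3, Yael:2.
The maximum eccentricity is 3, realized for instance by the pair Udo–Daria via Udo – Rosa – Gus – Daria. So the diameter is 3.

3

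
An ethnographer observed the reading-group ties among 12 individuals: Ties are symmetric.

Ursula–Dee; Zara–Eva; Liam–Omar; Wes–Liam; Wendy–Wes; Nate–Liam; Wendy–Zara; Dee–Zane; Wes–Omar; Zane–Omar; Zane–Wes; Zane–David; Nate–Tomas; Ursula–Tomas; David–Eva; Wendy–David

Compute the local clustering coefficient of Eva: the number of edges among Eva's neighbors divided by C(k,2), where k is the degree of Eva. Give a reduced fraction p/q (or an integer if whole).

0

Eva's neighbors: David and Zara (k = 2).
Possible neighbor pairs: C(2,2) = 1. Edges among them: none → e = 0.
Clustering(Eva) = 0/1.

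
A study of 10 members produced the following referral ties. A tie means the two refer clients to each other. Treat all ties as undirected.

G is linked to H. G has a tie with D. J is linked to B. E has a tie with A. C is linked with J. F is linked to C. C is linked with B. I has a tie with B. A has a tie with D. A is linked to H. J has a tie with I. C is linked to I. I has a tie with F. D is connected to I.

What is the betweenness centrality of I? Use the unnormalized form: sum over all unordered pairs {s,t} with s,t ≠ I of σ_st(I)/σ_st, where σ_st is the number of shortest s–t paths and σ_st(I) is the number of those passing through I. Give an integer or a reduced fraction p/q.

Pairs whose geodesics pass through I — J–F: 1/2; J–E: 1; J–H: 2/2; J–A: 1; J–D: 1; J–G: 1; C–E: 1; C–H: 2/2; C–A: 1; C–D: 1; C–G: 1; B–F: 1/2; B–E: 1; B–H: 2/2 … (+8 more pairs).
All other pairs contribute 0.
Summing the contributions gives betweenness(I) = 21.

21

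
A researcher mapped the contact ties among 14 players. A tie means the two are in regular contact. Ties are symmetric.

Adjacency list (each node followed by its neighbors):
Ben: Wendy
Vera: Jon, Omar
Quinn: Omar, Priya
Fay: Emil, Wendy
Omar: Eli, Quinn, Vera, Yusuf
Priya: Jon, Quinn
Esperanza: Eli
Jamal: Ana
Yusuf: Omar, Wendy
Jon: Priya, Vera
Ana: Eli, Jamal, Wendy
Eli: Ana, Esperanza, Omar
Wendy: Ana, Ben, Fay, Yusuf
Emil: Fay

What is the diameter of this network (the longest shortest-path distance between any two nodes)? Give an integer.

Eccentricity of each node (its greatest distance to any other): Ana:4, Ben:5, Eli:4, Emil:6, Esperanza:5, Fay:5, Jamal:5, Jon:6, Omar:4, Priya:6, Quinn:5, Vera:5, Wendy:4, Yusuf:3.
The maximum eccentricity is 6, realized for instance by the pair Emil–Priya via Emil – Fay – Wendy – Yusuf – Omar – Quinn – Priya. So the diameter is 6.

6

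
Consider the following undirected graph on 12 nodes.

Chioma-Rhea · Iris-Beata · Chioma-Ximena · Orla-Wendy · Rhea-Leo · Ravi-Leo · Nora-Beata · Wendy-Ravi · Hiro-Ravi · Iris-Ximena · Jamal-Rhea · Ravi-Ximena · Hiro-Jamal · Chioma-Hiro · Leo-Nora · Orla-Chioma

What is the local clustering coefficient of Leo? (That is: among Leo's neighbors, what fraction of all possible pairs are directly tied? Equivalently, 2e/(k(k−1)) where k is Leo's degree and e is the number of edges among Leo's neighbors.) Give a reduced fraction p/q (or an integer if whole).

Leo's neighbors: Nora, Ravi, and Rhea (k = 3).
Possible neighbor pairs: C(3,2) = 3. Edges among them: none → e = 0.
Clustering(Leo) = 0/3 = 0.

0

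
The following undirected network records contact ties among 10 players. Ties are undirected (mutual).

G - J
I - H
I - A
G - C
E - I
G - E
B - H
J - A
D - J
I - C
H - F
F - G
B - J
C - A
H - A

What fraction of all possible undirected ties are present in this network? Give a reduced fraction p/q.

There are 15 edges and 10 nodes, so the maximum possible is C(10,2) = 45.
Density = 15/45 = 1/3.

1/3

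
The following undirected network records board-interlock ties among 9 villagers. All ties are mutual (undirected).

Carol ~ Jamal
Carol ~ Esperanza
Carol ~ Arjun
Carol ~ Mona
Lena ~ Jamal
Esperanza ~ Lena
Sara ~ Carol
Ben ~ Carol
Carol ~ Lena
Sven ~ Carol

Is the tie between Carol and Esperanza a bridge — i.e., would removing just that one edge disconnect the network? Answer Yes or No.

Even without that edge, Carol still reaches Esperanza via Carol – Lena – Esperanza, so the network stays connected. Not a bridge.

No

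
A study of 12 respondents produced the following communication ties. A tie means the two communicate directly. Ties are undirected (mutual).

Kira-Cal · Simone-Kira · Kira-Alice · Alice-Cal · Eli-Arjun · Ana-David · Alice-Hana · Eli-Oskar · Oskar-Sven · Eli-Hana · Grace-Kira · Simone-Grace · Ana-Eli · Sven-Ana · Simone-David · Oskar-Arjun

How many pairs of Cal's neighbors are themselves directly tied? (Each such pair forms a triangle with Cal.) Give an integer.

1

Cal's neighbors: Alice and Kira.
Neighbor pairs that are themselves tied: Cal–Alice–Kira. Each forms one triangle with Cal, for 1 in total.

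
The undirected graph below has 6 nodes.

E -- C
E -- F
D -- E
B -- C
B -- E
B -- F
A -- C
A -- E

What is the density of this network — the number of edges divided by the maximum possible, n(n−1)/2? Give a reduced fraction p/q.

There are 8 edges and 6 nodes, so the maximum possible is C(6,2) = 15.
Density = 8/15.

8/15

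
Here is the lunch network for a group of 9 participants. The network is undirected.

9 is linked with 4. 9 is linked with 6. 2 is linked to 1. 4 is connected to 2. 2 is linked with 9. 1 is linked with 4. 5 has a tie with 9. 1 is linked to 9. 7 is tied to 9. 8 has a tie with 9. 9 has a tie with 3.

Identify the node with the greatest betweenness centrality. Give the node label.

Unnormalized betweenness of each node: 1:0, 2:0, 3:0, 4:0, 5:0, 6:0, 7:0, 8:0, 9:25.
9 has the largest value, 25, making it the main broker — the node through which the most shortest paths run.

9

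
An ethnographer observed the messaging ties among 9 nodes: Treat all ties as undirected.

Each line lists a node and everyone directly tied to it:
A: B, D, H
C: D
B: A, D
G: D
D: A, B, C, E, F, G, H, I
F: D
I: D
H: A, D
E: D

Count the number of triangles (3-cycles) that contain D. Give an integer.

D's neighbors: A, B, C, E, F, G, H, and I.
Neighbor pairs that are themselves tied: D–A–B; D–A–H. Each forms one triangle with D, for 2 in total.

2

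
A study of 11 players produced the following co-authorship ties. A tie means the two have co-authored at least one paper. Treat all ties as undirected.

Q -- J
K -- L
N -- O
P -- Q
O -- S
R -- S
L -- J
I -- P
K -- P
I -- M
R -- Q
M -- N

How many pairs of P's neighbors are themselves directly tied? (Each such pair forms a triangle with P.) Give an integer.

P's neighbors are I, K, and Q, but none of them are tied to each other, so no triangle contains P.

0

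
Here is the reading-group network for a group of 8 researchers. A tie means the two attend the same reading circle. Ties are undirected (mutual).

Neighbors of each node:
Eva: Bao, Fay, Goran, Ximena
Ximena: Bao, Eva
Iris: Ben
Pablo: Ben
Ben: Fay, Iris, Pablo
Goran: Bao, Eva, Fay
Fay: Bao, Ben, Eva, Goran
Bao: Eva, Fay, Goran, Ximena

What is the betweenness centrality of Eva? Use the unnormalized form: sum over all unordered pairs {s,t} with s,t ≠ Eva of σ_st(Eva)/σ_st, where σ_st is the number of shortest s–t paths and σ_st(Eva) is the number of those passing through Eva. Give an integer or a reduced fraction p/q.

Pairs whose geodesics pass through Eva — Pablo–Ximena: 1/2; Ben–Ximena: 1/2; Iris–Ximena: 1/2; Ximena–Fay: 1/2; Ximena–Goran: 1/2.
All other pairs contribute 0.
Summing the contributions gives betweenness(Eva) = 5/2.

5/2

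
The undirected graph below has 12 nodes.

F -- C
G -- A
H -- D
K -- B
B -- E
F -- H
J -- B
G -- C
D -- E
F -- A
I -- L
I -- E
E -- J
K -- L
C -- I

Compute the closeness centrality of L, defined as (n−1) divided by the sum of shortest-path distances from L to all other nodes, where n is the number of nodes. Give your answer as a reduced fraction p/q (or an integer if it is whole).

Distances from L: A:4, B:2, C:2, D:3, E:2, F:3, G:3, H:4, I:1, J:3, K:1. Sum = 28.
n = 12, so closeness = 11/28.

11/28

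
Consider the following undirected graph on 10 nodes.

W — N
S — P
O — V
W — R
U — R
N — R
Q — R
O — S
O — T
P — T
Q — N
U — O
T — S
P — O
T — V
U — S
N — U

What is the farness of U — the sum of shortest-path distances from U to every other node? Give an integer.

Distances from U: N:1, O:1, P:2, Q:2, R:1, S:1, T:2, V:2, W:2.
Sum = 1 + 1 + 2 + 2 + 1 + 1 + 2 + 2 + 2 = 14.

14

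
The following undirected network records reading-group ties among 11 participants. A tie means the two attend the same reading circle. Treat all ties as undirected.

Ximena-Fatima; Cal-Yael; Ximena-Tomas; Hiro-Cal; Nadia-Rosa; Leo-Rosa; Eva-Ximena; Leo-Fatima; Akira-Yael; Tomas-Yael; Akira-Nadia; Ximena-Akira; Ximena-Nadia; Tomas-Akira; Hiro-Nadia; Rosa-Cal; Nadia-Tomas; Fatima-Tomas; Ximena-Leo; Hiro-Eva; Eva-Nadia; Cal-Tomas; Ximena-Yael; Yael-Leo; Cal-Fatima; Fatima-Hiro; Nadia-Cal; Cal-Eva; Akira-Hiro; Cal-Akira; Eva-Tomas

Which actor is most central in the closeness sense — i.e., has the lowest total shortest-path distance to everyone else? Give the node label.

Cal

Farness (sum of distances to all others) for each node — Akira:14, Cal:12, Eva:15, Fatima:15, Hiro:15, Leo:16, Nadia:13, Rosa:17, Tomas:13, Ximena:13, Yael:15.
The smallest farness is 12, for Cal, so Cal has the highest closeness.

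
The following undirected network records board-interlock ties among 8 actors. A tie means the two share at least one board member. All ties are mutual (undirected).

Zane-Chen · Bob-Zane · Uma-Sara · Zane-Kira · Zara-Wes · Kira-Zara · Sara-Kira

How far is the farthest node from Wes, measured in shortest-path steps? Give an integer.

4

Distances from Wes: Bob:4, Chen:4, Kira:2, Sara:3, Uma:4, Zane:3, Zara:1.
The largest is 4 (to Chen, Bob, and Uma), so the eccentricity of Wes is 4.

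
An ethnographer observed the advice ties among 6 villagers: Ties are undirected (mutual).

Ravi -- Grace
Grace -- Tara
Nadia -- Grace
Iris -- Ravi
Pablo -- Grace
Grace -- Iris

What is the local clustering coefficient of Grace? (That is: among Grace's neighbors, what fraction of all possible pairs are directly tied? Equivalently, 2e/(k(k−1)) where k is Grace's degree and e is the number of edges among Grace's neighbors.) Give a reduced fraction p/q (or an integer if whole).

Grace's neighbors: Iris, Nadia, Pablo, Ravi, and Tara (k = 5).
Possible neighbor pairs: C(5,2) = 10. Edges among them: Iris–Ravi → e = 1.
Clustering(Grace) = 1/10.

1/10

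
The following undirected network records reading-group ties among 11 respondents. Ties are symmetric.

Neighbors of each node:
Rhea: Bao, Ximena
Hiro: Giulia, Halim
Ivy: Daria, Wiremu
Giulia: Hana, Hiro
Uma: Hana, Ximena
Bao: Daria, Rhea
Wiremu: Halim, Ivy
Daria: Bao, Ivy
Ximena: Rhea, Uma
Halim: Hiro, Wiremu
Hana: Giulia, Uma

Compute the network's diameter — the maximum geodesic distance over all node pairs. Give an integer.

5

Eccentricity of each node (its greatest distance to any other): Bao:5, Daria:5, Giulia:5, Halim:5, Hana:5, Hiro:5, Ivy:5, Rhea:5, Uma:5, Wiremu:5, Ximena:5.
The maximum eccentricity is 5, realized for instance by the pair Halim–Rhea via Halim – Wiremu – Ivy – Daria – Bao – Rhea. So the diameter is 5.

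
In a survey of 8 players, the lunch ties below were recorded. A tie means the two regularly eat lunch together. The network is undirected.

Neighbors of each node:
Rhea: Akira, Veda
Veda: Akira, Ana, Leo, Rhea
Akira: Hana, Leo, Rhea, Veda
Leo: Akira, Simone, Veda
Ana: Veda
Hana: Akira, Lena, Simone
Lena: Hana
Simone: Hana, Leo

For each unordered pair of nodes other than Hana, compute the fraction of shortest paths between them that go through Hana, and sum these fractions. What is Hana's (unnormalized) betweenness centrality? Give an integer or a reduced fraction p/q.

41/6

Pairs whose geodesics pass through Hana — Simone–Lena: 1; Simone–Rhea: 1/3; Simone–Akira: 1/2; Lena–Veda: 1; Lena–Leo: 2/2; Lena–Rhea: 1; Lena–Akira: 1; Lena–Ana: 1.
All other pairs contribute 0.
Summing the contributions gives betweenness(Hana) = 41/6.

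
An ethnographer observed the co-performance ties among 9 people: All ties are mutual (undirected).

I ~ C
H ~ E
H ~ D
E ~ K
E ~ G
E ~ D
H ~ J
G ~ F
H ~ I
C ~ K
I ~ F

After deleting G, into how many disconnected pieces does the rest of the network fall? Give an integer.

1

G's neighbors (E and F) remain reachable from one another through other ties, so the rest of the network stays in one piece.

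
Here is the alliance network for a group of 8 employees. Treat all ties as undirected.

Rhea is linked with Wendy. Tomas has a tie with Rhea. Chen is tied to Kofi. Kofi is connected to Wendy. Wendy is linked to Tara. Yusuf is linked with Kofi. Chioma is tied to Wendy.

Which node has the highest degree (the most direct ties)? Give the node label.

Degrees — Chen:1, Chioma:1, Kofi:3, Rhea:2, Tara:1, Tomas:1, Wendy:4, Yusuf:1.
The maximum is 4, attained only by Wendy.

Wendy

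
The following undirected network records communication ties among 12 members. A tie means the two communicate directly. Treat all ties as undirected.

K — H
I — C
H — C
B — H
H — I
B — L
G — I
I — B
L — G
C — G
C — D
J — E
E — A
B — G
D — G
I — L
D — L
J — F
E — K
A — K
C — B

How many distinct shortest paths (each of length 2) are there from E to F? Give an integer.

1

The shortest distance is 2, and the only length-2 path is E–J–F. So there is exactly 1 shortest path.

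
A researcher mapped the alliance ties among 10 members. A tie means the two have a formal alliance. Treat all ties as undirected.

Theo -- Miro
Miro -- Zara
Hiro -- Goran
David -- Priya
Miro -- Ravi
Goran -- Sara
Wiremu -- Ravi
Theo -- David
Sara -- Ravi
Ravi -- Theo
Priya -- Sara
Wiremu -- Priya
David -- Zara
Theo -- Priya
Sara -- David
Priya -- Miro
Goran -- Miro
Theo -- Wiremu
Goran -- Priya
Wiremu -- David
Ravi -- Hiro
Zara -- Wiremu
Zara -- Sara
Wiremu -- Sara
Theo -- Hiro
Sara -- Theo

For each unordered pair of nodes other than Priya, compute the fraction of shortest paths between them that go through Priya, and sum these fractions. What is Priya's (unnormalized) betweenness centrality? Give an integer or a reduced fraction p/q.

Pairs whose geodesics pass through Priya — David–Miro: 1/3; David–Goran: 1/2; Miro–Sara: 1/5; Miro–Wiremu: 1/4; Goran–Theo: 1/4; Goran–Wiremu: 1/2.
All other pairs contribute 0.
Summing the contributions gives betweenness(Priya) = 61/30.

61/30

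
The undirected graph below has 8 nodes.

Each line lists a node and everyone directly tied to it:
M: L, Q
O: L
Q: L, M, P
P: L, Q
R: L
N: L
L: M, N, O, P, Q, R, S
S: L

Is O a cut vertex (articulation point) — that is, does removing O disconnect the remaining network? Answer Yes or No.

No

Even without O, every remaining node can still reach every other (the residual graph is connected), so O is not a cut vertex.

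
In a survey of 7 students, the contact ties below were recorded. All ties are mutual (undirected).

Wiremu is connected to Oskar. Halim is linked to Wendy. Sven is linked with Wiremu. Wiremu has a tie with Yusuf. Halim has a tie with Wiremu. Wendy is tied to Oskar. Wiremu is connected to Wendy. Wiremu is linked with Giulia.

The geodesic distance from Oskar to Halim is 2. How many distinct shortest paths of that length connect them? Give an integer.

2

The shortest distance is 2. The length-2 paths are: Oskar–Wiremu–Halim; Oskar–Wendy–Halim.
That gives 2 distinct shortest paths.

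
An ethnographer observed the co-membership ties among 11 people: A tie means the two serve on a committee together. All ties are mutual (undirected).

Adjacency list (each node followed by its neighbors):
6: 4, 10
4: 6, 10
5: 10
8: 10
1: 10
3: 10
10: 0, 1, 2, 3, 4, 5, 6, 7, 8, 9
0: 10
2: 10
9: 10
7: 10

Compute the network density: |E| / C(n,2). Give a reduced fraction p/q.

1/5

There are 11 edges and 11 nodes, so the maximum possible is C(11,2) = 55.
Density = 11/55 = 1/5.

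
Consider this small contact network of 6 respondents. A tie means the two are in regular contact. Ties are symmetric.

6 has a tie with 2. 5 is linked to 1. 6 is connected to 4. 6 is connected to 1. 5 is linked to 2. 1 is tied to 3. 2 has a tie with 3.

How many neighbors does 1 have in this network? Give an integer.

3

1 is directly tied to 3, 5, and 6. That is 3 neighbors, so the degree of 1 is 3.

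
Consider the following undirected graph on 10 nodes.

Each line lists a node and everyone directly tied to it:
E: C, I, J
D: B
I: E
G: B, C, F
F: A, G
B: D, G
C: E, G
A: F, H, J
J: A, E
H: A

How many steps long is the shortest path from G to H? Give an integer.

One shortest route is G – F – A – H, which uses 3 edges, and at distance 2 from G we only reach {A, D, E}, which does not include H. So d(G,H) = 3.

3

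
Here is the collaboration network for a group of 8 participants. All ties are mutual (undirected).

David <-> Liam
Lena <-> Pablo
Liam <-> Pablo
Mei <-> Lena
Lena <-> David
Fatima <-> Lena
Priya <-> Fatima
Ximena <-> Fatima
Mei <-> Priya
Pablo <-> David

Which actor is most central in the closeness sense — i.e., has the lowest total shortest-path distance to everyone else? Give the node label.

Lena

Farness (sum of distances to all others) for each node — David:13, Fatima:12, Lena:10, Liam:18, Mei:14, Pablo:13, Priya:16, Ximena:18.
The smallest farness is 10, for Lena, so Lena has the highest closeness.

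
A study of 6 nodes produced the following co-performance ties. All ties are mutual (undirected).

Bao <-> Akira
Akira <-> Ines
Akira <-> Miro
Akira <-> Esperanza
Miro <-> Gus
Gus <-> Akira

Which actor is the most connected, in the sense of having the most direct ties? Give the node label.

Degrees — Akira:5, Bao:1, Esperanza:1, Gus:2, Ines:1, Miro:2.
The maximum is 5, attained only by Akira.

Akira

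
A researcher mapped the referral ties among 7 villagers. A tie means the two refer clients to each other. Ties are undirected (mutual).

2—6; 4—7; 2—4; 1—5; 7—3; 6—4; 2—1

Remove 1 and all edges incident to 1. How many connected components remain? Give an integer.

Without 1, the remaining ties split the others into: {2, 3, 4, 6, 7}; {5}.
That's 2 separate components.

2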